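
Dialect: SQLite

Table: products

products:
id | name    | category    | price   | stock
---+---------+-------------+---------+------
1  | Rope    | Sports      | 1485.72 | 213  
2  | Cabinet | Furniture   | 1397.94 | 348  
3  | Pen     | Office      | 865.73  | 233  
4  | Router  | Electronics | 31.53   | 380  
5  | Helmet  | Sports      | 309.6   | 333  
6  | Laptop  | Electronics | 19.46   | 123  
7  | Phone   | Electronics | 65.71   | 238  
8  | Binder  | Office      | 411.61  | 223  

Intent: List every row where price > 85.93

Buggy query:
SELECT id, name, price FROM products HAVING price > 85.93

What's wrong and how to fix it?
Bug: HAVING filters the output of aggregation, but this query has no GROUP BY and no aggregate functions, so SQLite rejects it (HAVING clause on a non-aggregate query); the condition here is per row

Fix: Use WHERE for row-level filtering

Corrected query:
SELECT id, name, price FROM products WHERE price > 85.93

Result:
id | name    | price  
---+---------+--------
1  | Rope    | 1485.72
2  | Cabinet | 1397.94
3  | Pen     | 865.73 
5  | Helmet  | 309.6  
8  | Binder  | 411.61 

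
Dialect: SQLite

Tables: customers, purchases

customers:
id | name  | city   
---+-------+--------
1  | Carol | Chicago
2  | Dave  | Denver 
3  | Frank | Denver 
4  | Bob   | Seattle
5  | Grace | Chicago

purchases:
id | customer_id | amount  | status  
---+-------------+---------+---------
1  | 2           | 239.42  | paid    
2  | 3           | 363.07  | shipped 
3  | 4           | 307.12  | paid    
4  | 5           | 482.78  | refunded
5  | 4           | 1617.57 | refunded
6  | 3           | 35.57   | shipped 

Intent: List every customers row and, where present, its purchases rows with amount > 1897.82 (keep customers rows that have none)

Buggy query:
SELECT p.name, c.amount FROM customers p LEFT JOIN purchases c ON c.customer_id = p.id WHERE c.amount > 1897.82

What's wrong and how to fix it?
Bug: A WHERE condition on the right-hand table after LEFT JOIN drops unmatched parents

Fix: Put 'c.amount > 1897.82' in the JOIN's ON clause instead of WHERE

Corrected query:
SELECT p.name, c.amount FROM customers p LEFT JOIN purchases c ON c.customer_id = p.id AND c.amount > 1897.82

Result:
name  | amount
------+-------
Carol | NULL  
Dave  | NULL  
Frank | NULL  
Bob   | NULL  
Grace | NULL  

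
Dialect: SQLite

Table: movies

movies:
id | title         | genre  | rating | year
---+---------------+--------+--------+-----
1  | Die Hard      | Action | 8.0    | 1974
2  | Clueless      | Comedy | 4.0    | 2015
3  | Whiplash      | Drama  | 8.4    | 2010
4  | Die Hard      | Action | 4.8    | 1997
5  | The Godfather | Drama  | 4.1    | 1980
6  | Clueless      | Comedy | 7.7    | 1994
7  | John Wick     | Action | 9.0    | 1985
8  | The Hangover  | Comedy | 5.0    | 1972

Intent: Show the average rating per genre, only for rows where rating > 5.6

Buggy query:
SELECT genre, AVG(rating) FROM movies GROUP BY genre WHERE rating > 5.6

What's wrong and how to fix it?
Bug: WHERE cannot follow GROUP BY

Fix: Move the WHERE clause before GROUP BY

Corrected query:
SELECT genre, AVG(rating) FROM movies WHERE rating > 5.6 GROUP BY genre

Result:
genre  | AVG(rating)
-------+------------
Action | 8.5        
Comedy | 7.7        
Drama  | 8.4        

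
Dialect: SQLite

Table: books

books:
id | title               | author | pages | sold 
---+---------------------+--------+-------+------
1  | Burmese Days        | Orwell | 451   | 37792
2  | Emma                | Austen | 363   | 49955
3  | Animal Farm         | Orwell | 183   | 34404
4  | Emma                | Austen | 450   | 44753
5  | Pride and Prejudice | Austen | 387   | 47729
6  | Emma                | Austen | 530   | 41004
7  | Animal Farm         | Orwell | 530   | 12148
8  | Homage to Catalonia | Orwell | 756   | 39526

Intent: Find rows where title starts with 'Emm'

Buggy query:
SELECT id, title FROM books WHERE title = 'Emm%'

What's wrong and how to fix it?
Bug: '=' compares the literal string including the % character; pattern matching needs LIKE

Fix: Replace '=' with LIKE so 'Emm%' is treated as a pattern

Corrected query:
SELECT id, title FROM books WHERE title LIKE 'Emm%'

Result:
id | title
---+------
2  | Emma 
4  | Emma 
6  | Emma 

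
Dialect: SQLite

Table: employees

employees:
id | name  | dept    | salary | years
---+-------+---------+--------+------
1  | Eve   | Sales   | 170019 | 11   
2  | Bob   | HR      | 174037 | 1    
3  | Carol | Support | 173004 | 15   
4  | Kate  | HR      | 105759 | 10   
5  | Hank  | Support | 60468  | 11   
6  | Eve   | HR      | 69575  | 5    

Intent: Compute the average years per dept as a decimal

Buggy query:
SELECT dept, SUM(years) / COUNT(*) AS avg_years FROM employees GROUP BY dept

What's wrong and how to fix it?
Bug: Both operands are integers, so '/' performs integer division and truncates

Fix: Cast one side to REAL so the division keeps the fractional part

Corrected query:
SELECT dept, SUM(years) * 1.0 / COUNT(*) AS avg_years FROM employees GROUP BY dept

Result:
dept    | avg_years
--------+----------
HR      | 5.333333 
Sales   | 11       
Support | 13       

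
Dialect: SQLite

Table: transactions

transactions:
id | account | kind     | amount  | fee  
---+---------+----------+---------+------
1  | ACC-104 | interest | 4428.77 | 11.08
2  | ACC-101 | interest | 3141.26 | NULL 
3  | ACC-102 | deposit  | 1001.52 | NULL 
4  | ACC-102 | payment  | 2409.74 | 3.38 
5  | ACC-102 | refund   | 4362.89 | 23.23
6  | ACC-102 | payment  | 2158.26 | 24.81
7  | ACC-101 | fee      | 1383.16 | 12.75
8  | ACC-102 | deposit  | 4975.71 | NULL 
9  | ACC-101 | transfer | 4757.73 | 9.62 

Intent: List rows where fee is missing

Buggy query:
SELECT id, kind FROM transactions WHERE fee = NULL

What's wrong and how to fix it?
Bug: Comparing to NULL with '=' never matches; NULL = NULL is unknown, not true

Fix: Use IS NULL to test for NULL

Corrected query:
SELECT id, kind FROM transactions WHERE fee IS NULL

Result:
id | kind    
---+---------
2  | interest
3  | deposit 
8  | deposit 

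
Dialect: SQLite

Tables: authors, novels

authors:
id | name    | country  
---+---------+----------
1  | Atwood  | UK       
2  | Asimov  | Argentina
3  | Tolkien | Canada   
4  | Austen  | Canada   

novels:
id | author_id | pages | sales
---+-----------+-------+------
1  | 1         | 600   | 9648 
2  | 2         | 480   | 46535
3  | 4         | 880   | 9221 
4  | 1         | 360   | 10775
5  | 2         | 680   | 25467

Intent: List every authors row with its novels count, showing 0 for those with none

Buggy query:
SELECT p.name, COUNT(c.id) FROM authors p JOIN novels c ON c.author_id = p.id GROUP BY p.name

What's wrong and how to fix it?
Bug: An inner join excludes parents with zero children

Fix: Switch to LEFT JOIN to retain unmatched parent rows

Corrected query:
SELECT p.name, COUNT(c.id) FROM authors p LEFT JOIN novels c ON c.author_id = p.id GROUP BY p.name

Result:
name    | COUNT(c.id)
--------+------------
Asimov  | 2          
Atwood  | 2          
Austen  | 1          
Tolkien | 0          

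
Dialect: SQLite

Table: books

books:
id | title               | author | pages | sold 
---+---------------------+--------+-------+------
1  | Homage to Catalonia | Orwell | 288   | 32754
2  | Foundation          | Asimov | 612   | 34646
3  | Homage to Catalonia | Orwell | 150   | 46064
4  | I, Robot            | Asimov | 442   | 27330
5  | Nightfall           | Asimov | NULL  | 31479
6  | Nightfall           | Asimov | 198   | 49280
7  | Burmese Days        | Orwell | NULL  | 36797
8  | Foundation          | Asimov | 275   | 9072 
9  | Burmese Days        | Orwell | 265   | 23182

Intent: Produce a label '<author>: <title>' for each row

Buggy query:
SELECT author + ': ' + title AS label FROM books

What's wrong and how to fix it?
Bug: SQLite uses || for string concatenation; + coerces text to numbers (yielding 0)

Fix: Replace + with || to concatenate text

Corrected query:
SELECT author || ': ' || title AS label FROM books

Result:
label                      
---------------------------
Orwell: Homage to Catalonia
Asimov: Foundation         
Orwell: Homage to Catalonia
Asimov: I, Robot           
Asimov: Nightfall          
Asimov: Nightfall          
Orwell: Burmese Days       
Asimov: Foundation         
Orwell: Burmese Days       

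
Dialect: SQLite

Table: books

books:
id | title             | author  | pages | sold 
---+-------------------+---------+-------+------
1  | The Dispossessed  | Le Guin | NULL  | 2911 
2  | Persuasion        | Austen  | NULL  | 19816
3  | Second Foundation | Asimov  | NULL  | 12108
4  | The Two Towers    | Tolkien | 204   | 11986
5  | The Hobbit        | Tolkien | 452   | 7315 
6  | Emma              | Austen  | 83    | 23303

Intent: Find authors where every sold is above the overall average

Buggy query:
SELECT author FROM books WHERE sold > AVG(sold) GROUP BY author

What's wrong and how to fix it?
Bug: WHERE evaluates per row before aggregation, so AVG() is unavailable

Fix: Use a subquery for AVG and a HAVING MIN(...) filter so the condition holds for every row in the group

Corrected query:
SELECT author FROM books GROUP BY author HAVING MIN(sold) > (SELECT AVG(sold) FROM books)

Result:
author
------
Austen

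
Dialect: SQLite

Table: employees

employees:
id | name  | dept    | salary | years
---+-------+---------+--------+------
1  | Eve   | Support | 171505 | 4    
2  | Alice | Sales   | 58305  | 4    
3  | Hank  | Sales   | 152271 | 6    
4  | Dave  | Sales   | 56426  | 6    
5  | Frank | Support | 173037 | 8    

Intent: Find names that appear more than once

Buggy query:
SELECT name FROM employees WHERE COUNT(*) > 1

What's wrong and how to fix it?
Bug: WHERE can't reference COUNT(*); aggregates are computed after WHERE

Fix: Group first, then use HAVING for the count condition

Corrected query:
SELECT name FROM employees GROUP BY name HAVING COUNT(*) > 1

Result:
(no rows)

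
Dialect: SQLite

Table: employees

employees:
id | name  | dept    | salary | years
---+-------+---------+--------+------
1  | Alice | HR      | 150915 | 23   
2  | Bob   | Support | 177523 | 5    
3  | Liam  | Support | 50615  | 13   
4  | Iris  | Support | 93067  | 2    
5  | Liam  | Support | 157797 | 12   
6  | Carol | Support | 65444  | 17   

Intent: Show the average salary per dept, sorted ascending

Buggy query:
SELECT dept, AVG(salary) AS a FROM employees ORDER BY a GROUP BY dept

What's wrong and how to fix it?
Bug: ORDER BY appears before GROUP BY; SQL clause order requires GROUP BY first

Fix: Reorder: SELECT … FROM … GROUP BY … ORDER BY …

Corrected query:
SELECT dept, AVG(salary) AS a FROM employees GROUP BY dept ORDER BY a

Result:
dept    | a       
--------+---------
Support | 108889.2
HR      | 150915  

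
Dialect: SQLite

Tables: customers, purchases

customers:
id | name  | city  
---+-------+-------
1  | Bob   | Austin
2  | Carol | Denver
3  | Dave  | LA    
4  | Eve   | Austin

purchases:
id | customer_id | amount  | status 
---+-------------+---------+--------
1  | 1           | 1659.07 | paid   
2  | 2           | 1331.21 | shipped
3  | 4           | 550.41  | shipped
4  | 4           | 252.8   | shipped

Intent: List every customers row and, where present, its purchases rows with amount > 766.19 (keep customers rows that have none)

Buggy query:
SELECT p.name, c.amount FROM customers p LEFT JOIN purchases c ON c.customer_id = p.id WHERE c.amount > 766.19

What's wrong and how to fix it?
Bug: A WHERE condition on the right-hand table after LEFT JOIN drops unmatched parents

Fix: Put 'c.amount > 766.19' in the JOIN's ON clause instead of WHERE

Corrected query:
SELECT p.name, c.amount FROM customers p LEFT JOIN purchases c ON c.customer_id = p.id AND c.amount > 766.19

Result:
name  | amount 
------+--------
Bob   | 1659.07
Carol | 1331.21
Dave  | NULL   
Eve   | NULL   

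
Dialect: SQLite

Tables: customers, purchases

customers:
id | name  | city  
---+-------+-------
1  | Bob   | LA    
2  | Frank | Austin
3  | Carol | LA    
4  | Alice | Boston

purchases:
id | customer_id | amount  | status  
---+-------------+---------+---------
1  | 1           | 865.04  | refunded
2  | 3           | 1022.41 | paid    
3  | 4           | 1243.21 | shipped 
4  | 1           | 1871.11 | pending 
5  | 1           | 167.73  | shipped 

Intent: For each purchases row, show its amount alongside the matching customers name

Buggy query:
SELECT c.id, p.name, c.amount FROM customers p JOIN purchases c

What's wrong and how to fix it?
Bug: Missing join condition: each purchases row is matched to all customers rows instead of just its own

Fix: Add ON c.customer_id = p.id to the JOIN

Corrected query:
SELECT c.id, p.name, c.amount FROM customers p JOIN purchases c ON c.customer_id = p.id

Result:
id | name  | amount 
---+-------+--------
1  | Bob   | 865.04 
2  | Carol | 1022.41
3  | Alice | 1243.21
4  | Bob   | 1871.11
5  | Bob   | 167.73 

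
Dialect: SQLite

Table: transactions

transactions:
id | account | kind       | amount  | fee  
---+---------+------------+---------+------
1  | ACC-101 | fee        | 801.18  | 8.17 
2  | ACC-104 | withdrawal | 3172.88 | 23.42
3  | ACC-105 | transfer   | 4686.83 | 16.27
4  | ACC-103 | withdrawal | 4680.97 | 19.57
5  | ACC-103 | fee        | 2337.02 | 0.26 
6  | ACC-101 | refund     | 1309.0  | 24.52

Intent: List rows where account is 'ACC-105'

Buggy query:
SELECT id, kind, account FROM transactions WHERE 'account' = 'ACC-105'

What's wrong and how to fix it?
Bug: Single quotes denote string literals in SQL; the column name is being compared as a constant string

Fix: Remove the quotes around the column name (or use double quotes for an identifier)

Corrected query:
SELECT id, kind, account FROM transactions WHERE account = 'ACC-105'

Result:
id | kind     | account
---+----------+--------
3  | transfer | ACC-105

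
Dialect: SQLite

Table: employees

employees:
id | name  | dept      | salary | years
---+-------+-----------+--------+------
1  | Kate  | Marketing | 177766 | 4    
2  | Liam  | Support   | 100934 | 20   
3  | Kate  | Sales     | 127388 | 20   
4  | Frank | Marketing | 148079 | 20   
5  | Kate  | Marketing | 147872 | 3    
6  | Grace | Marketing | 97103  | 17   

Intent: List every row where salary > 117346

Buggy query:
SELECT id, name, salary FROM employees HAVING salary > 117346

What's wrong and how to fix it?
Bug: This is a non-aggregate query (no GROUP BY, no aggregates), so in SQLite the HAVING clause is invalid here; a row-level condition belongs in WHERE

Fix: Use WHERE for row-level filtering

Corrected query:
SELECT id, name, salary FROM employees WHERE salary > 117346

Result:
id | name  | salary
---+-------+-------
1  | Kate  | 177766
3  | Kate  | 127388
4  | Frank | 148079
5  | Kate  | 147872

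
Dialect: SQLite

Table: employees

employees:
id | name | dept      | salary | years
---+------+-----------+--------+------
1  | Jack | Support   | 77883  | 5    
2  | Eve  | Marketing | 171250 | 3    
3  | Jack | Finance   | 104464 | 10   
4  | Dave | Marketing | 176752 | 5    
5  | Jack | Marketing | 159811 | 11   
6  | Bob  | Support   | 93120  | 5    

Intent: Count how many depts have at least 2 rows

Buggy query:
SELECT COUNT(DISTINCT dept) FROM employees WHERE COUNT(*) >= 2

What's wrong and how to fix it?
Bug: WHERE filters individual rows, not groups, so a group-level COUNT is invalid there

Fix: Group first with HAVING COUNT(*) >= 2, then COUNT the resulting groups

Corrected query:
SELECT COUNT(*) FROM (SELECT dept FROM employees GROUP BY dept HAVING COUNT(*) >= 2)

Result:
COUNT(*)
--------
2       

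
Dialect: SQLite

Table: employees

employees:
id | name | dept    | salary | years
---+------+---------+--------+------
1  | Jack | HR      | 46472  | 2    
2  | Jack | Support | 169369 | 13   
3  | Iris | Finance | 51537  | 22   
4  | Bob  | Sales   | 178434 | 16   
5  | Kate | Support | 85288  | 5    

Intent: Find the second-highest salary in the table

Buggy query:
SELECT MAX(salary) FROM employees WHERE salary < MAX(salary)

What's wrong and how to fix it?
Bug: The inner MAX is an aggregate inside WHERE, which is not allowed

Fix: Put the inner MAX in a scalar subquery

Corrected query:
SELECT MAX(salary) FROM employees WHERE salary < (SELECT MAX(salary) FROM employees)

Result:
MAX(salary)
-----------
169369     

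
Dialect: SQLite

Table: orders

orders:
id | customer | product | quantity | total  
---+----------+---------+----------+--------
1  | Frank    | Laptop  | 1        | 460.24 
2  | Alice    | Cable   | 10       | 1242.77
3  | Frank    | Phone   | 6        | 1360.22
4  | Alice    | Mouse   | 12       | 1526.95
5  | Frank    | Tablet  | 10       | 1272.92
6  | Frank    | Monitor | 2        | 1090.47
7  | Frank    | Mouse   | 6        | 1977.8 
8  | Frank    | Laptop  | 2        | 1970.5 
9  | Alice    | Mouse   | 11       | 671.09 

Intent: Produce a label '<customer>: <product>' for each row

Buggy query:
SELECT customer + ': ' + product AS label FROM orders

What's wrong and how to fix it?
Bug: SQLite uses || for string concatenation; + coerces text to numbers (yielding 0)

Fix: Use the || operator for string concatenation

Corrected query:
SELECT customer || ': ' || product AS label FROM orders

Result:
label         
--------------
Frank: Laptop 
Alice: Cable  
Frank: Phone  
Alice: Mouse  
Frank: Tablet 
Frank: Monitor
Frank: Mouse  
Frank: Laptop 
Alice: Mouse  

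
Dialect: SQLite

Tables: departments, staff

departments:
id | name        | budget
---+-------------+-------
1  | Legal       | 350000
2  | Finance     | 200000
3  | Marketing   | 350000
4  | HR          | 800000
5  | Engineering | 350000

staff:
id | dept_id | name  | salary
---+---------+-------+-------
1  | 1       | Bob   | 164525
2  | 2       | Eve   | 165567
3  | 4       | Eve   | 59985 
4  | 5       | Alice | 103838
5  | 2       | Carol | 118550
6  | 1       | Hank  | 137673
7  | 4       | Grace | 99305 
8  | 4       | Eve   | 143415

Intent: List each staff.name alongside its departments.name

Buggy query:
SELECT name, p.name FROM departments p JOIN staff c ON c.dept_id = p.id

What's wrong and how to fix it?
Bug: Both tables have a 'name' column; the unqualified reference is ambiguous

Fix: Prefix ambiguous columns with the table alias

Corrected query:
SELECT c.name, p.name FROM departments p JOIN staff c ON c.dept_id = p.id

Result:
name  | name       
------+------------
Bob   | Legal      
Eve   | Finance    
Eve   | HR         
Alice | Engineering
Carol | Finance    
Hank  | Legal      
Grace | HR         
Eve   | HR         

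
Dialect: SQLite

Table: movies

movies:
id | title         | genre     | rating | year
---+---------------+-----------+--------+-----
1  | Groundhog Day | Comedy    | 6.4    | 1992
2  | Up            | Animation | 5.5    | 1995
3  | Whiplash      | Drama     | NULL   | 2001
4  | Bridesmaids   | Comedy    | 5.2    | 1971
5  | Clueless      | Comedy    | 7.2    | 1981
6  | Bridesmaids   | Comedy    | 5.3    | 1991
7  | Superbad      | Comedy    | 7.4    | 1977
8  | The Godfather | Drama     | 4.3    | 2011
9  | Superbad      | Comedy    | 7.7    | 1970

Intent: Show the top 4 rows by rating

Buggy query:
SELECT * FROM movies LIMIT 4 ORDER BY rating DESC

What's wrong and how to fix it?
Bug: ORDER BY cannot follow LIMIT; LIMIT is the final clause

Fix: Swap the clauses: ORDER BY first, then LIMIT

Corrected query:
SELECT * FROM movies ORDER BY rating DESC LIMIT 4

Result:
id | title         | genre  | rating | year
---+---------------+--------+--------+-----
9  | Superbad      | Comedy | 7.7    | 1970
7  | Superbad      | Comedy | 7.4    | 1977
5  | Clueless      | Comedy | 7.2    | 1981
1  | Groundhog Day | Comedy | 6.4    | 1992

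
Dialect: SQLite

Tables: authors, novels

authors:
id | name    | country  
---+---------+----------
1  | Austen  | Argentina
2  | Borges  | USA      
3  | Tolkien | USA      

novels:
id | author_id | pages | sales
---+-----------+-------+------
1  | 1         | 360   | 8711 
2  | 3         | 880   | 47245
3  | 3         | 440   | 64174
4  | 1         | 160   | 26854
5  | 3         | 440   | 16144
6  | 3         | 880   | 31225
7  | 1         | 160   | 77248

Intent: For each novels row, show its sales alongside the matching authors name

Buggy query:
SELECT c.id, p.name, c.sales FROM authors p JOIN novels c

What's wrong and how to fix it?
Bug: JOIN with no ON clause produces a cartesian product; every novels row pairs with every authors row

Fix: Specify the join condition linking the foreign key to the parent id

Corrected query:
SELECT c.id, p.name, c.sales FROM authors p JOIN novels c ON c.author_id = p.id

Result:
id | name    | sales
---+---------+------
1  | Austen  | 8711 
2  | Tolkien | 47245
3  | Tolkien | 64174
4  | Austen  | 26854
5  | Tolkien | 16144
6  | Tolkien | 31225
7  | Austen  | 77248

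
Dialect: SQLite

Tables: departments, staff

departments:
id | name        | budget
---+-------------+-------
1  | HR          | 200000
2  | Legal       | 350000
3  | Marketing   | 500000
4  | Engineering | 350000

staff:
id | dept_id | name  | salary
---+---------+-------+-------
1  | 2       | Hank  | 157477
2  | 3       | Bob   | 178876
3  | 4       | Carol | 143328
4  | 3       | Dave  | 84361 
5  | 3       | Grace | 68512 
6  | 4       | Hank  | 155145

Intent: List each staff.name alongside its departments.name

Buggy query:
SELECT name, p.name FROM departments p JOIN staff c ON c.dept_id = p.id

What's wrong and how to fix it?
Bug: Both tables have a 'name' column; the unqualified reference is ambiguous

Fix: Prefix ambiguous columns with the table alias

Corrected query:
SELECT c.name, p.name FROM departments p JOIN staff c ON c.dept_id = p.id

Result:
name  | name       
------+------------
Hank  | Legal      
Bob   | Marketing  
Carol | Engineering
Dave  | Marketing  
Grace | Marketing  
Hank  | Engineering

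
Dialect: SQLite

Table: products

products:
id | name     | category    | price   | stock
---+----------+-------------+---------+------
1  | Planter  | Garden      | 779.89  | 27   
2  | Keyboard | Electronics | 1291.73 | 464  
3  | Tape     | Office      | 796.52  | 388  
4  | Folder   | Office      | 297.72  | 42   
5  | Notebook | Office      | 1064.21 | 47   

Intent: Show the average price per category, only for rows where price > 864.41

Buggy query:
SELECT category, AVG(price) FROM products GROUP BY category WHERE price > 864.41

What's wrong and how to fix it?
Bug: WHERE cannot follow GROUP BY

Fix: Place WHERE between FROM and GROUP BY

Corrected query:
SELECT category, AVG(price) FROM products WHERE price > 864.41 GROUP BY category

Result:
category    | AVG(price)
------------+-----------
Electronics | 1291.73   
Office      | 1064.21   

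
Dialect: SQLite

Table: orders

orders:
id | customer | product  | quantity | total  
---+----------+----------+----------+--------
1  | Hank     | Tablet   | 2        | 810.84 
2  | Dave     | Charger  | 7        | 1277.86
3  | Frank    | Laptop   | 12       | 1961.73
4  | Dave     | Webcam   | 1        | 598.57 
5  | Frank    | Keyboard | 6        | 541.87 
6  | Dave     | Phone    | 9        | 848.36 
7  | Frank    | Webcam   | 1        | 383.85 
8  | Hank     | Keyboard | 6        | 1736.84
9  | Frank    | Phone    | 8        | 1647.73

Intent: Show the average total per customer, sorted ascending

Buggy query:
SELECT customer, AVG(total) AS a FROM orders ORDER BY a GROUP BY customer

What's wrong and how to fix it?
Bug: ORDER BY appears before GROUP BY; SQL clause order requires GROUP BY first

Fix: Reorder: SELECT … FROM … GROUP BY … ORDER BY …

Corrected query:
SELECT customer, AVG(total) AS a FROM orders GROUP BY customer ORDER BY a

Result:
customer | a         
---------+-----------
Dave     | 908.263333
Frank    | 1133.795  
Hank     | 1273.84   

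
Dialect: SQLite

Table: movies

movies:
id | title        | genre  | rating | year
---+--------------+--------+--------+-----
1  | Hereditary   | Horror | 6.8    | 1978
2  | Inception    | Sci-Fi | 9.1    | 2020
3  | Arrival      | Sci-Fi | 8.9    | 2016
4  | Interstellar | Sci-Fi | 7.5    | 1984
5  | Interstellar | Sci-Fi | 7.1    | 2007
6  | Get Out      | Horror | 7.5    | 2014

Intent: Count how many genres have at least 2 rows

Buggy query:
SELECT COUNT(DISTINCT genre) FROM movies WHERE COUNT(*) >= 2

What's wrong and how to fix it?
Bug: COUNT(*) cannot appear in WHERE; the per-group count doesn't exist yet

Fix: Group first with HAVING COUNT(*) >= 2, then COUNT the resulting groups

Corrected query:
SELECT COUNT(*) FROM (SELECT genre FROM movies GROUP BY genre HAVING COUNT(*) >= 2)

Result:
COUNT(*)
--------
2       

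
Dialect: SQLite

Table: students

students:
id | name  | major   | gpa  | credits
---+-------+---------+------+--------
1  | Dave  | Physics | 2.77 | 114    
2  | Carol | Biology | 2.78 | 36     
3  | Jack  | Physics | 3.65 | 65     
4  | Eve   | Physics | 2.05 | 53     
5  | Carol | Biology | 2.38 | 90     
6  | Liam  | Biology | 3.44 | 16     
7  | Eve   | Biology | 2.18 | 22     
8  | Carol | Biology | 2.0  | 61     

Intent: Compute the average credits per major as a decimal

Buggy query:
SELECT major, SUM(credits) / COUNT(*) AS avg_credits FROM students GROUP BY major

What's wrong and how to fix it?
Bug: SUM(credits) and COUNT(*) are both integers; the division truncates the fractional part

Fix: Multiply by 1.0 (or CAST to REAL) to force floating-point division

Corrected query:
SELECT major, SUM(credits) * 1.0 / COUNT(*) AS avg_credits FROM students GROUP BY major

Result:
major   | avg_credits
--------+------------
Biology | 45         
Physics | 77.333333  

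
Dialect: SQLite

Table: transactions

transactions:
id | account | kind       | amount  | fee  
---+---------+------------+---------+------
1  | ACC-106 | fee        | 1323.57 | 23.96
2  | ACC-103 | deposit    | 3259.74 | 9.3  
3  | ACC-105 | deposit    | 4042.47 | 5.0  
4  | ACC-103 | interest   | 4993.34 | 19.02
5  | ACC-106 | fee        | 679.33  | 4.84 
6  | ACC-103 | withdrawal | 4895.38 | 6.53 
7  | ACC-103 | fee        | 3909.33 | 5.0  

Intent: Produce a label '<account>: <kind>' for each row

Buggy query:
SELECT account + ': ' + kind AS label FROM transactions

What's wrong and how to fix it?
Bug: SQLite uses || for string concatenation; + coerces text to numbers (yielding 0)

Fix: Use the || operator for string concatenation

Corrected query:
SELECT account || ': ' || kind AS label FROM transactions

Result:
label              
-------------------
ACC-106: fee       
ACC-103: deposit   
ACC-105: deposit   
ACC-103: interest  
ACC-106: fee       
ACC-103: withdrawal
ACC-103: fee       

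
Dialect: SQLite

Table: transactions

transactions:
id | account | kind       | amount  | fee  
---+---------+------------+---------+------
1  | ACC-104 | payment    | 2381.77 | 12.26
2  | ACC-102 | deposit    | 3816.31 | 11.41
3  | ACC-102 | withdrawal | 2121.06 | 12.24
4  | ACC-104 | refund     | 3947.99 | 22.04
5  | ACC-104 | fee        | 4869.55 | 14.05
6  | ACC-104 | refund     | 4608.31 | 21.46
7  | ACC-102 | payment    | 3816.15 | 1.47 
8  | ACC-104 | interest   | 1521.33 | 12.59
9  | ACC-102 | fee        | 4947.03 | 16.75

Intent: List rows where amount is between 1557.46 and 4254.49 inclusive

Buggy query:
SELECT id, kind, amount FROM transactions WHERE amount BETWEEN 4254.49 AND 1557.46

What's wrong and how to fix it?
Bug: The bounds are reversed; BETWEEN a AND b requires a <= b to match anything

Fix: Write BETWEEN 1557.46 AND 4254.49

Corrected query:
SELECT id, kind, amount FROM transactions WHERE amount BETWEEN 1557.46 AND 4254.49

Result:
id | kind       | amount 
---+------------+--------
1  | payment    | 2381.77
2  | deposit    | 3816.31
3  | withdrawal | 2121.06
4  | refund     | 3947.99
7  | payment    | 3816.15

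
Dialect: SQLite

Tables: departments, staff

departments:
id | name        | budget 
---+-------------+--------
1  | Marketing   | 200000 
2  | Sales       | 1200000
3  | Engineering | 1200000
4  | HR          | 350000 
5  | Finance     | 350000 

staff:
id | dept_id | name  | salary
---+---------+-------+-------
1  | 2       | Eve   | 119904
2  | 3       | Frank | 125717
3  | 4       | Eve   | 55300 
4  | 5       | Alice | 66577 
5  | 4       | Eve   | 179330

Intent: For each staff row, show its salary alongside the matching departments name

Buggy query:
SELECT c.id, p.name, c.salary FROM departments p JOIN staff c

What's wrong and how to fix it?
Bug: JOIN with no ON clause produces a cartesian product; every staff row pairs with every departments row

Fix: Specify the join condition linking the foreign key to the parent id

Corrected query:
SELECT c.id, p.name, c.salary FROM departments p JOIN staff c ON c.dept_id = p.id

Result:
id | name        | salary
---+-------------+-------
1  | Sales       | 119904
2  | Engineering | 125717
3  | HR          | 55300 
4  | Finance     | 66577 
5  | HR          | 179330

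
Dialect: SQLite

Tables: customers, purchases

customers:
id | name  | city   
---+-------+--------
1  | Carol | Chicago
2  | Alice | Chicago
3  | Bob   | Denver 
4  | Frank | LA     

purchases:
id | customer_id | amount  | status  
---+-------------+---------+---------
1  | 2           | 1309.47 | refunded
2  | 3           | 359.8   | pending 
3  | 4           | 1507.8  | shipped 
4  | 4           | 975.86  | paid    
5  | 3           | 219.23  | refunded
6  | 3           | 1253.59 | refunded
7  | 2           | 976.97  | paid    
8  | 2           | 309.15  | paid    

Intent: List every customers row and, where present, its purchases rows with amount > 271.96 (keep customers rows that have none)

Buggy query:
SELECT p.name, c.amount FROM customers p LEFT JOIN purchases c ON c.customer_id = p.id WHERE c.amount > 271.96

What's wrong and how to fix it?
Bug: Filtering c.amount in WHERE discards the NULL rows produced by LEFT JOIN, turning it into an inner join

Fix: Put 'c.amount > 271.96' in the JOIN's ON clause instead of WHERE

Corrected query:
SELECT p.name, c.amount FROM customers p LEFT JOIN purchases c ON c.customer_id = p.id AND c.amount > 271.96

Result:
name  | amount 
------+--------
Carol | NULL   
Alice | 309.15 
Alice | 976.97 
Alice | 1309.47
Bob   | 359.8  
Bob   | 1253.59
Frank | 975.86 
Frank | 1507.8 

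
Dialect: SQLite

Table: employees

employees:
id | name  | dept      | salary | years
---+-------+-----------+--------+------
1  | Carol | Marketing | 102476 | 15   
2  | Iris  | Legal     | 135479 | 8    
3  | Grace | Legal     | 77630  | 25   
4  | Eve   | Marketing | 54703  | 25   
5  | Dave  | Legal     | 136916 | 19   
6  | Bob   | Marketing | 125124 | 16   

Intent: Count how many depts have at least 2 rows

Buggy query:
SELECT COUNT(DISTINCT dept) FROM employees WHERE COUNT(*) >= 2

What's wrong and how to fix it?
Bug: WHERE filters individual rows, not groups, so a group-level COUNT is invalid there

Fix: Group first with HAVING COUNT(*) >= 2, then COUNT the resulting groups

Corrected query:
SELECT COUNT(*) FROM (SELECT dept FROM employees GROUP BY dept HAVING COUNT(*) >= 2)

Result:
COUNT(*)
--------
2       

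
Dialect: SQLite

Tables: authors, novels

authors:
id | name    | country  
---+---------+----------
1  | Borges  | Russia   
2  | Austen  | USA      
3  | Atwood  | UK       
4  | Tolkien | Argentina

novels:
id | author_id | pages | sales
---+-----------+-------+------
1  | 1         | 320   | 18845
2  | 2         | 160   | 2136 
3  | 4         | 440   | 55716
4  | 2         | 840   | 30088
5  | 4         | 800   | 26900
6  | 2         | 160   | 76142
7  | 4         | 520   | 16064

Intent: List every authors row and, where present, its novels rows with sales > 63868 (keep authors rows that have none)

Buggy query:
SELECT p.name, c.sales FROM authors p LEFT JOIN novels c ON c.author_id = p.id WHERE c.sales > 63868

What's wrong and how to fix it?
Bug: Filtering c.sales in WHERE discards the NULL rows produced by LEFT JOIN, turning it into an inner join

Fix: Put 'c.sales > 63868' in the JOIN's ON clause instead of WHERE

Corrected query:
SELECT p.name, c.sales FROM authors p LEFT JOIN novels c ON c.author_id = p.id AND c.sales > 63868

Result:
name    | sales
--------+------
Borges  | NULL 
Austen  | 76142
Atwood  | NULL 
Tolkien | NULL 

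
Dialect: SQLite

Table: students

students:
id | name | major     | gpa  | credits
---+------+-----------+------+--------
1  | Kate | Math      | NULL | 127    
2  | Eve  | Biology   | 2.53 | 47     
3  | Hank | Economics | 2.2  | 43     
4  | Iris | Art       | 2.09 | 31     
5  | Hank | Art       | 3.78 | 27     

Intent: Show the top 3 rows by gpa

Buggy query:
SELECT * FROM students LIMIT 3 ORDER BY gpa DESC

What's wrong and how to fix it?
Bug: ORDER BY cannot follow LIMIT; LIMIT is the final clause

Fix: Swap the clauses: ORDER BY first, then LIMIT

Corrected query:
SELECT * FROM students ORDER BY gpa DESC LIMIT 3

Result:
id | name | major     | gpa  | credits
---+------+-----------+------+--------
5  | Hank | Art       | 3.78 | 27     
2  | Eve  | Biology   | 2.53 | 47     
3  | Hank | Economics | 2.2  | 43     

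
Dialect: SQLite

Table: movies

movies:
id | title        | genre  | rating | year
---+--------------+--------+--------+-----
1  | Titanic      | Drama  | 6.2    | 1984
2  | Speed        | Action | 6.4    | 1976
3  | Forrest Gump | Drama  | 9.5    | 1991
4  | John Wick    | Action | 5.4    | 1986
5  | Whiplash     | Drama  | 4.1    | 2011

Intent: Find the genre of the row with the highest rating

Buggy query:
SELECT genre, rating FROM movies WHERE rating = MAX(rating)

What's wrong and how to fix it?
Bug: WHERE is evaluated per row; an aggregate over the whole table isn't defined there

Fix: Use a subquery: WHERE rating = (SELECT MAX(rating) FROM movies)

Corrected query:
SELECT genre, rating FROM movies WHERE rating = (SELECT MAX(rating) FROM movies)

Result:
genre | rating
------+-------
Drama | 9.5   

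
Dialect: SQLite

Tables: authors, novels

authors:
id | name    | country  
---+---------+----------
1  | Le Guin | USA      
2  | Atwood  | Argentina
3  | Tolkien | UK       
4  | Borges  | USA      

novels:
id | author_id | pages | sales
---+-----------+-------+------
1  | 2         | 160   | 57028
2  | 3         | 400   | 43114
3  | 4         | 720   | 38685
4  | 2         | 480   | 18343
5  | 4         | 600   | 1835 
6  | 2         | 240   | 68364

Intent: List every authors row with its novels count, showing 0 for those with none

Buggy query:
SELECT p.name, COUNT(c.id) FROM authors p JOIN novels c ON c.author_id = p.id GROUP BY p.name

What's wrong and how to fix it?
Bug: INNER JOIN drops authors rows that have no matching novels rows

Fix: Switch to LEFT JOIN to retain unmatched parent rows

Corrected query:
SELECT p.name, COUNT(c.id) FROM authors p LEFT JOIN novels c ON c.author_id = p.id GROUP BY p.name

Result:
name    | COUNT(c.id)
--------+------------
Atwood  | 3          
Borges  | 2          
Le Guin | 0          
Tolkien | 1          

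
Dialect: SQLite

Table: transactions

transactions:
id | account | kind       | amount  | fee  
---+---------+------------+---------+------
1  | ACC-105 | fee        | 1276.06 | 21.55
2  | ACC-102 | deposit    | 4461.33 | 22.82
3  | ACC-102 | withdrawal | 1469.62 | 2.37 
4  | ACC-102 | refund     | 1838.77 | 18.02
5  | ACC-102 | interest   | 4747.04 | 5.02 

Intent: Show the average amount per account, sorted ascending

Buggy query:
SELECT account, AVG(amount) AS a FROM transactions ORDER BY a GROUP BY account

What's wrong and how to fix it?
Bug: ORDER BY appears before GROUP BY; SQL clause order requires GROUP BY first

Fix: Move ORDER BY to the end, after GROUP BY

Corrected query:
SELECT account, AVG(amount) AS a FROM transactions GROUP BY account ORDER BY a

Result:
account | a      
--------+--------
ACC-105 | 1276.06
ACC-102 | 3129.19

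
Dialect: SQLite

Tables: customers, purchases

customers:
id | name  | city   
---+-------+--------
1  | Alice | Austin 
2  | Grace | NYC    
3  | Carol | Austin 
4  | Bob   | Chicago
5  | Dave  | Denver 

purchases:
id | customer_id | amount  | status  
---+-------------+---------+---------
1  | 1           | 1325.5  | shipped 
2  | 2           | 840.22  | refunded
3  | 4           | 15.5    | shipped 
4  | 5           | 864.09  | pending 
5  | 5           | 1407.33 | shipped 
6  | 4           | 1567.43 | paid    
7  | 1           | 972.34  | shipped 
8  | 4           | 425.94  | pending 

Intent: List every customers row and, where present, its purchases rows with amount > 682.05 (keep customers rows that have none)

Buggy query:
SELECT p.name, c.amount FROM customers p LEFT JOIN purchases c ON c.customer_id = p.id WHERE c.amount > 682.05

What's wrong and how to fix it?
Bug: A WHERE condition on the right-hand table after LEFT JOIN drops unmatched parents

Fix: Move the right-table condition into the ON clause so unmatched parents are kept

Corrected query:
SELECT p.name, c.amount FROM customers p LEFT JOIN purchases c ON c.customer_id = p.id AND c.amount > 682.05

Result:
name  | amount 
------+--------
Alice | 972.34 
Alice | 1325.5 
Grace | 840.22 
Carol | NULL   
Bob   | 1567.43
Dave  | 864.09 
Dave  | 1407.33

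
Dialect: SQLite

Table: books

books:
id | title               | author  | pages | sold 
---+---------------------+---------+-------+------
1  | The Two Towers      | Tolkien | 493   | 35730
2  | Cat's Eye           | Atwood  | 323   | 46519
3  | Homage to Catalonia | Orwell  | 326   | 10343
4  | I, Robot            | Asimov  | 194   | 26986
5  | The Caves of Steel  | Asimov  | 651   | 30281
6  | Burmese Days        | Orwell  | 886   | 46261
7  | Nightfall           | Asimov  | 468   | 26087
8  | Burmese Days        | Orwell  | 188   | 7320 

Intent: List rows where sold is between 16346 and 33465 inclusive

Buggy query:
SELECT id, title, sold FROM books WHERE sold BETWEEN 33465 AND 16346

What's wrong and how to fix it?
Bug: The bounds are reversed; BETWEEN a AND b requires a <= b to match anything

Fix: Write BETWEEN 16346 AND 33465

Corrected query:
SELECT id, title, sold FROM books WHERE sold BETWEEN 16346 AND 33465

Result:
id | title              | sold 
---+--------------------+------
4  | I, Robot           | 26986
5  | The Caves of Steel | 30281
7  | Nightfall          | 26087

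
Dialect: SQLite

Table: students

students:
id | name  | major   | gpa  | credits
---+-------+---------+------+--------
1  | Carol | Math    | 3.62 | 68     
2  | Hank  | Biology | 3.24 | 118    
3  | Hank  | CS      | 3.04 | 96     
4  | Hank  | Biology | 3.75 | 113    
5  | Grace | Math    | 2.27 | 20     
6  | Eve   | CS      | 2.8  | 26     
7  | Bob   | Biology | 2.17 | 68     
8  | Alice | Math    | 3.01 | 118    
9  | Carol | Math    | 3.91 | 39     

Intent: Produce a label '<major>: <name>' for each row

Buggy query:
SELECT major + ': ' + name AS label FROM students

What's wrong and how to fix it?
Bug: '+' is numeric addition; on text columns SQLite converts them to 0 instead of concatenating

Fix: Replace + with || to concatenate text

Corrected query:
SELECT major || ': ' || name AS label FROM students

Result:
label        
-------------
Math: Carol  
Biology: Hank
CS: Hank     
Biology: Hank
Math: Grace  
CS: Eve      
Biology: Bob 
Math: Alice  
Math: Carol  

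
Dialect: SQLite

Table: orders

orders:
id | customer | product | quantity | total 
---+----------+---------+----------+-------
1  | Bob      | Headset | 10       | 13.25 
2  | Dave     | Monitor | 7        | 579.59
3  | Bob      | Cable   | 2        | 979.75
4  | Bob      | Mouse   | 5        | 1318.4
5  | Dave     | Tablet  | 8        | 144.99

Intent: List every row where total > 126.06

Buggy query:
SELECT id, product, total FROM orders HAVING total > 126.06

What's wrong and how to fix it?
Bug: HAVING filters the output of aggregation, but this query has no GROUP BY and no aggregate functions, so SQLite rejects it (HAVING clause on a non-aggregate query); the condition here is per row

Fix: Use WHERE for row-level filtering

Corrected query:
SELECT id, product, total FROM orders WHERE total > 126.06

Result:
id | product | total 
---+---------+-------
2  | Monitor | 579.59
3  | Cable   | 979.75
4  | Mouse   | 1318.4
5  | Tablet  | 144.99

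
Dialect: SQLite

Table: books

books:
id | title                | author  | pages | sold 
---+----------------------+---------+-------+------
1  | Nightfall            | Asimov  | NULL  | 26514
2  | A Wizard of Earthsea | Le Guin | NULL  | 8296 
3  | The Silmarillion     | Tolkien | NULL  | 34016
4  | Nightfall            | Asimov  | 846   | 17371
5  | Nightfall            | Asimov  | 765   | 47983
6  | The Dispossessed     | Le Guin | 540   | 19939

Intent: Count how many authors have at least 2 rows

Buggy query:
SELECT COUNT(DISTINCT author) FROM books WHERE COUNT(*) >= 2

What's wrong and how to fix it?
Bug: COUNT(*) cannot appear in WHERE; the per-group count doesn't exist yet

Fix: Group first with HAVING COUNT(*) >= 2, then COUNT the resulting groups

Corrected query:
SELECT COUNT(*) FROM (SELECT author FROM books GROUP BY author HAVING COUNT(*) >= 2)

Result:
COUNT(*)
--------
2       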